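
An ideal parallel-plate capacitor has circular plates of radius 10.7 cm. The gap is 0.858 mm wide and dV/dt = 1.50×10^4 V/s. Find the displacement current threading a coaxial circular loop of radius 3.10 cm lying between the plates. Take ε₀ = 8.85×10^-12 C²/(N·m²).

4.67×10^-7 A

I_d = C dV/dt with C = ε₀πR²/d = 3.710×10^-10 F, so I_d = (3.710×10^-10)(1.50×10^4) = 5.565×10^-6 A.
Since J_d is uniform, the enclosed fraction is (r/R)² = 0.08394, giving I_d,enc = 4.67×10^-7 A.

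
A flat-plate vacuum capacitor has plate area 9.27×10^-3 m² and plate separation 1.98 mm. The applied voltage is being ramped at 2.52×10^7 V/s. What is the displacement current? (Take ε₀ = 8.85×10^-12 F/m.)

1.04×10^-3 A

C = ε₀A/d = (8.85×10^-12)(9.27×10^-3)/(1.98×10^-3) = 4.143×10^-11 F.
I_d = C dV/dt = (4.143×10^-11)(2.52×10^7) = 1.04×10^-3 A.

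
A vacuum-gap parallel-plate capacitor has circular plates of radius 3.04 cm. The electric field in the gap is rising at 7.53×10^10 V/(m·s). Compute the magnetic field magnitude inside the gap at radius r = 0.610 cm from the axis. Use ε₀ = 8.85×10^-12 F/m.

2.55×10^-9 T

I_d = ε₀ dΦ_E/dt = ε₀ πR² (dE/dt) = (8.85×10^-12)(2.903×10^-3)(7.53×10^10) = 1.935×10^-3 A through the full plate area.
An Ampèrian loop of radius r encloses a fraction (r/R)² of I_d. Then B·2πr = μ₀ I_d (r/R)², giving B = μ₀ I_d r/(2πR²) = 2.55×10^-9 T.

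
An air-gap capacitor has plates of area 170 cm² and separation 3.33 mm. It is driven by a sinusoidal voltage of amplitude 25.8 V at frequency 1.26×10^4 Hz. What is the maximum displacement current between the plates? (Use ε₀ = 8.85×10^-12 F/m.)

9.23×10^-5 A

(dE/dt)_max = V₀ω/d = 6.134×10^8 V/(m·s); ω = 2πf = 7.917×10^4 rad/s.
I_d,max = ε₀ A (dE/dt)_max = (8.85×10^-12)(0.0170)(6.134×10^8) = 9.23×10^-5 A.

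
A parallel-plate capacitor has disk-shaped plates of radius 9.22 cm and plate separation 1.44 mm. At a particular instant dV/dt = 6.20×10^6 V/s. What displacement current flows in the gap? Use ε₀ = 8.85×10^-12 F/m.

1.02×10^-3 A

The field between the plates is E = V/d, so dE/dt = (6.20×10^6)/(1.44×10^-3 m) = 4.306×10^9 V/(m·s).
I_d = ε₀ A (dE/dt) = (8.85×10^-12)(0.02671)(4.306×10^9) = 1.02×10^-3 A.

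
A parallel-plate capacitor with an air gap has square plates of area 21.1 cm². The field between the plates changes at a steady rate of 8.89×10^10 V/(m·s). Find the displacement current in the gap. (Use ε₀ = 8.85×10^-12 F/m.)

1.66×10^-3 A

I_d = ε₀ A (dE/dt) = (8.85×10^-12)(2.11×10^-3 m²)(8.89×10^10) = 1.66×10^-3 A.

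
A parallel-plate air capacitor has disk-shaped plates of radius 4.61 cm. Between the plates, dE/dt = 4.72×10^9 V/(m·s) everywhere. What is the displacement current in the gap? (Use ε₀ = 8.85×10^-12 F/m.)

2.79×10^-4 A

With a uniform field, Φ_E = EA, so I_d = ε₀ A dE/dt = 2.79×10^-4 A.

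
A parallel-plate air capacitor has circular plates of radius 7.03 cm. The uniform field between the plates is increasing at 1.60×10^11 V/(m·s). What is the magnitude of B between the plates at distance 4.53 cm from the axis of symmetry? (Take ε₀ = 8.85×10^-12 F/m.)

4.03×10^-8 T

I_d = ε₀ dΦ_E/dt = ε₀ πR² (dE/dt) = (8.85×10^-12)(0.01553)(1.60×10^11) = 0.02199 A through the full plate area.
For r < R the Ampère–Maxwell law gives B(2πr) = μ₀ I_d (r²/R²), so B = μ₀ I_d r/(2πR²) = (4π×10^-7)(0.02199)(0.0453)/(2π·0.0703²) = 4.03×10^-8 T.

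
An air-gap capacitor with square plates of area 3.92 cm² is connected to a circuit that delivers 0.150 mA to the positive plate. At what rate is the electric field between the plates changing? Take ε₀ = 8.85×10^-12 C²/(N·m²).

4.32×10^10 V/(m·s)

The displacement current between the plates equals the conduction current, I_d = 0.150 mA.
Inverting I_d = ε₀ A dE/dt gives dE/dt = 1.50×10^-4 / (8.85×10^-12 · 3.92×10^-4) = 4.32×10^10 V/(m·s).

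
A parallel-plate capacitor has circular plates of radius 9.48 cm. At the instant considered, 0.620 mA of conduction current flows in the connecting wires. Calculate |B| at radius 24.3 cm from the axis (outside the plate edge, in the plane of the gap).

No conduction current crosses the gap, so I_d there equals the 6.20×10^-4 A in the leads.
With r > R the enclosed displacement current is the full I_d; B = μ₀ I_d / (2πr) = 5.10×10^-10 T.

5.10×10^-10 T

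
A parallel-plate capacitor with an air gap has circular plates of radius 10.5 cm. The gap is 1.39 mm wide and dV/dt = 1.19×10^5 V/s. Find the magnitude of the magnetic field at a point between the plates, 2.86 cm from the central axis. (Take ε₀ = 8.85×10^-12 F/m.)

1.36×10^-11 T

I_d = C dV/dt with C = ε₀πR²/d = 2.205×10^-10 F, so I_d = (2.205×10^-10)(1.19×10^5) = 2.624×10^-5 A.
For r < R the Ampère–Maxwell law gives B(2πr) = μ₀ I_d (r²/R²), so B = μ₀ I_d r/(2πR²) = (4π×10^-7)(2.624×10^-5)(0.0286)/(2π·0.105²) = 1.36×10^-11 T.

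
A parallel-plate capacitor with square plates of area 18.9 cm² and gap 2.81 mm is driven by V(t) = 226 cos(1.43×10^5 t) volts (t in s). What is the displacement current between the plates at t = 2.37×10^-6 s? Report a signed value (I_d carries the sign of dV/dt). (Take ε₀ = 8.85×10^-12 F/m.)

dE/dt = (V₀ω/d)·−sin(ωt) with ωt = 0.33891 rad: (226)(1.43×10^5)(-0.3325)/(2.81×10^-3) = -3.824×10^9 V/(m·s).
I_d = ε₀ A dE/dt = (8.85×10^-12)(1.89×10^-3)(-3.824×10^9) = -6.40×10^-5 A.

-6.40×10^-5 A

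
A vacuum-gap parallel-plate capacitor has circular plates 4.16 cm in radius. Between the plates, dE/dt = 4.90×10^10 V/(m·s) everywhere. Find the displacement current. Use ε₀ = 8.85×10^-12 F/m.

The displacement current is ε₀ times dΦ_E/dt = ε₀ A dE/dt = (8.85×10^-12)(5.437×10^-3)(4.90×10^10) = 2.36×10^-3 A.

2.36×10^-3 A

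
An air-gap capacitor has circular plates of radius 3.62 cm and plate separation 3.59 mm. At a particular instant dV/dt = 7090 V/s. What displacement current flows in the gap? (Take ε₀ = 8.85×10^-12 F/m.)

C = ε₀A/d = (8.85×10^-12)(4.117×10^-3)/(3.59×10^-3) = 1.015×10^-11 F.
I_d = C dV/dt = (1.015×10^-11)(7090) = 7.20×10^-8 A.

7.20×10^-8 A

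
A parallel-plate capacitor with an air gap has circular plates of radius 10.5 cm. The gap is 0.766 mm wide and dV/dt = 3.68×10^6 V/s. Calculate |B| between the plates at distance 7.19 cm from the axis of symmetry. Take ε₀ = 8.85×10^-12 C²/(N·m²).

dE/dt = (dV/dt)/d = 4.804×10^9 V/(m·s); I_d = ε₀(πR²)(dE/dt) = (8.85×10^-12)(0.03464)(4.804×10^9) = 1.473×10^-3 A.
∮B·dl = μ₀ I_d,enc with I_d,enc = I_d r²/R² = 6.907×10^-4 A; so B = μ₀ I_d,enc/(2πr) = 1.92×10^-9 T.

1.92×10^-9 T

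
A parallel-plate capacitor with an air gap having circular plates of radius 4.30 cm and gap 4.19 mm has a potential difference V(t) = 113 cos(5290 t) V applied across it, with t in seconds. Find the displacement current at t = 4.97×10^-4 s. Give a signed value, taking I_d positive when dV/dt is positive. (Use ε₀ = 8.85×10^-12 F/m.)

-3.60×10^-6 A

C = ε₀A/d = (8.85×10^-12)(5.809×10^-3)/(4.19×10^-3) = 1.227×10^-11 F. dV/dt = V₀ω·−sin(ωt); at ωt = 2.62913 rad this factor is -0.4903.
I_d = C dV/dt = (1.227×10^-11)(113)(5290)(-0.4903) = -3.60×10^-6 A.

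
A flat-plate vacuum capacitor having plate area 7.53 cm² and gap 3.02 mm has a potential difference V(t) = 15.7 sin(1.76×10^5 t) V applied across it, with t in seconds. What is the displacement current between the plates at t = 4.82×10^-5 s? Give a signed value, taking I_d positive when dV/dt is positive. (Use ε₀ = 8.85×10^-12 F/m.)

-3.59×10^-6 A

dV/dt = (15.7)(1.76×10^5)·cos(8.4832) = -1.626×10^6 V/s.
I_d = C dV/dt with C = ε₀A/d = (8.85×10^-12)(7.53×10^-4)/(3.02×10^-3) = 2.207×10^-12 F, so I_d = (2.207×10^-12)(-1.626×10^6) = -3.59×10^-6 A.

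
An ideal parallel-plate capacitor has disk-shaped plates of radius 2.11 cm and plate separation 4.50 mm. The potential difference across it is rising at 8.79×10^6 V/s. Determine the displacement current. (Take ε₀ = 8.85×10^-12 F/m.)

The displacement current equals the charging current C dV/dt. With C = ε₀A/d = (8.85×10^-12)(1.399×10^-3)/(4.50×10^-3) = 2.751×10^-12 F, I_d = (2.751×10^-12)(8.79×10^6) = 2.42×10^-5 A.

2.42×10^-5 A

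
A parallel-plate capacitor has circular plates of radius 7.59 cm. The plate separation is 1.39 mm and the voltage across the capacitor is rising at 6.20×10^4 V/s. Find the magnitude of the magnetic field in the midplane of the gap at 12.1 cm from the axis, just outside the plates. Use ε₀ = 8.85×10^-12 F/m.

With E = V/d, dE/dt = 4.460×10^7 V/(m·s) and πR² = 0.01810 m², giving I_d = ε₀ πR² dE/dt = 7.144×10^-6 A.
Outside the plates the loop encloses all of I_d, so B·2πr = μ₀ I_d and B = 1.18×10^-11 T.

1.18×10^-11 T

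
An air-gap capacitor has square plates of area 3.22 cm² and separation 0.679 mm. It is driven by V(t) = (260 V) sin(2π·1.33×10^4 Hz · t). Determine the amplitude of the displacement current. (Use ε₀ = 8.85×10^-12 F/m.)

9.12×10^-5 A

C = ε₀A/d = (8.85×10^-12)(3.22×10^-4)/(6.79×10^-4) = 4.197×10^-12 F; ω = 2πf = 8.357×10^4 rad/s.
I_d = C dV/dt, so |I_d|_max = C V₀ ω = (4.197×10^-12)(260)(8.357×10^4) = 9.12×10^-5 A.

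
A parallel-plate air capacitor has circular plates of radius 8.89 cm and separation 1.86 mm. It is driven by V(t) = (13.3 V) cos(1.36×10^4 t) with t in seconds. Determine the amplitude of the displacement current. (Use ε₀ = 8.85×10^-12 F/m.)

2.14×10^-5 A

The displacement current equals the conduction current C dV/dt, which peaks at C V₀ ω.
With C = ε₀A/d = (8.85×10^-12)(0.02483)/(1.86×10^-3) = 1.181×10^-10 F and ω = 1.36×10^4 rad/s, I_d,max = (1.181×10^-10)(13.3)(1.36×10^4) = 2.14×10^-5 A.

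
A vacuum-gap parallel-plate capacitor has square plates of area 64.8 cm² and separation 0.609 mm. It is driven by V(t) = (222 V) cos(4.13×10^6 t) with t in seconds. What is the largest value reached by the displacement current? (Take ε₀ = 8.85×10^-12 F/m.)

The displacement current equals the conduction current C dV/dt, which peaks at C V₀ ω.
With C = ε₀A/d = (8.85×10^-12)(6.48×10^-3)/(6.09×10^-4) = 9.417×10^-11 F and ω = 4.13×10^6 rad/s, I_d,max = (9.417×10^-11)(222)(4.13×10^6) = 0.0863 A.

0.0863 A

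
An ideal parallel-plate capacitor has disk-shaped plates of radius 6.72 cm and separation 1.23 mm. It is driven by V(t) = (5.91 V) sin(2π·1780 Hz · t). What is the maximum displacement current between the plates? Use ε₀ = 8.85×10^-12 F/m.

6.75×10^-6 A

(dE/dt)_max = V₀ω/d = 5.372×10^7 V/(m·s); ω = 2πf = 1.118×10^4 rad/s.
I_d,max = ε₀ A (dE/dt)_max = (8.85×10^-12)(0.01419)(5.372×10^7) = 6.75×10^-6 A.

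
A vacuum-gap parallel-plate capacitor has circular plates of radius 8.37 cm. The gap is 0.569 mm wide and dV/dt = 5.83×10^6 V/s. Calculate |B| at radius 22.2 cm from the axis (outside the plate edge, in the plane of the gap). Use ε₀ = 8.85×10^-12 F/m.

1.80×10^-9 T

I_d = C dV/dt with C = ε₀πR²/d = 3.423×10^-10 F, so I_d = (3.423×10^-10)(5.83×10^6) = 1.996×10^-3 A.
Outside the plates the loop encloses all of I_d, so B·2πr = μ₀ I_d and B = 1.80×10^-9 T.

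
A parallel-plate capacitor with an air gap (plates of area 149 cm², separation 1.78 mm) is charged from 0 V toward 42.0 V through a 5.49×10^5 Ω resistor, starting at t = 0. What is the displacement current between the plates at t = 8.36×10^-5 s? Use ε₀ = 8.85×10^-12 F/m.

C = ε₀A/d = (8.85×10^-12)(0.0149)/(1.78×10^-3) = 7.408×10^-11 F and τ = RC = 4.067×10^-5 s. I_d in the gap equals the RC charging current.
I_d(t) = (V₀/R) e^(−t/τ) = 7.650×10^-5 · e^(−2.056) = 9.79×10^-6 A.

9.79×10^-6 A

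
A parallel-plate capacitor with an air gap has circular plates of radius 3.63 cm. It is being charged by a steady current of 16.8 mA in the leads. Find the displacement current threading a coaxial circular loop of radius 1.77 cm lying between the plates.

No conduction current crosses the gap, so I_d there equals the 0.0168 A in the leads.
Through an area πr² the displacement current is I_d·(πr²/πR²) = I_d (r/R)² = 3.99×10^-3 A.

3.99×10^-3 A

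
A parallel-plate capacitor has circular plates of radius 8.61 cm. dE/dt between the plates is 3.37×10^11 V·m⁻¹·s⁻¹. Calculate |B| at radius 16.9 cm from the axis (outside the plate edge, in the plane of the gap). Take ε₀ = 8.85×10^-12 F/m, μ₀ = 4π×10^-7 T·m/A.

I_d = ε₀ dΦ_E/dt = ε₀ πR² (dE/dt) = (8.85×10^-12)(0.02329)(3.37×10^11) = 0.06946 A through the full plate area.
With r > R the enclosed displacement current is the full I_d; B = μ₀ I_d / (2πr) = 8.22×10^-8 T.

8.22×10^-8 T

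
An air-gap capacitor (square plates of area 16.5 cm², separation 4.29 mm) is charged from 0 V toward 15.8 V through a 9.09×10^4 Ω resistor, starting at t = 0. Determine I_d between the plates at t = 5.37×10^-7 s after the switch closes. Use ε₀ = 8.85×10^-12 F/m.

With C = ε₀A/d = (8.85×10^-12)(1.65×10^-3)/(4.29×10^-3) = 3.404×10^-12 F, the time constant is τ = RC = 3.094×10^-7 s, so t/τ = 1.736 and e^(−t/τ) = 0.1762.
I_d = I_cond = (V₀/R) e^(−t/τ) = (1.738×10^-4)(0.1762) = 3.06×10^-5 A.

3.06×10^-5 A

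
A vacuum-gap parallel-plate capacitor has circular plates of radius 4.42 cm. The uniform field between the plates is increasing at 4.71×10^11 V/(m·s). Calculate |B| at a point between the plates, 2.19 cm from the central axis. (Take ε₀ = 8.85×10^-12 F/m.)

Total displacement current: I_d = ε₀(πR²)(dE/dt) = (8.85×10^-12)(6.138×10^-3)(4.71×10^11) = 0.02559 A.
An Ampèrian loop of radius r encloses a fraction (r/R)² of I_d. Then B·2πr = μ₀ I_d (r/R)², giving B = μ₀ I_d r/(2πR²) = 5.74×10^-8 T.

5.74×10^-8 T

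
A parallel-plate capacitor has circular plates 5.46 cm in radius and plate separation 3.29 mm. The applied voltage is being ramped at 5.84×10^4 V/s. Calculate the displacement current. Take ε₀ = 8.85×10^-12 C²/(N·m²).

1.47×10^-6 A

The displacement current equals the charging current C dV/dt. With C = ε₀A/d = (8.85×10^-12)(9.366×10^-3)/(3.29×10^-3) = 2.519×10^-11 F, I_d = (2.519×10^-11)(5.84×10^4) = 1.47×10^-6 A.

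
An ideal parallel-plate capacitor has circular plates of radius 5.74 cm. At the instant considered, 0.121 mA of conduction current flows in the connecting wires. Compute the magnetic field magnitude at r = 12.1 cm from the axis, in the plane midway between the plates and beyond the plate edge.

2.00×10^-10 T

By continuity the displacement current in the gap matches the conduction current: I_d = 1.21×10^-4 A.
Outside the plates the loop encloses all of I_d, so B·2πr = μ₀ I_d and B = 2.00×10^-10 T.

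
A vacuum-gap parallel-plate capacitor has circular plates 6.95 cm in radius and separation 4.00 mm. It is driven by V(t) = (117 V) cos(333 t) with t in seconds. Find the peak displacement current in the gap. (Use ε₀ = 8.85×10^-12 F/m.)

1.31×10^-6 A

C = ε₀A/d = (8.85×10^-12)(0.01517)/(4.00×10^-3) = 3.356×10^-11 F; ω = 333 rad/s.
I_d = C dV/dt, so |I_d|_max = C V₀ ω = (3.356×10^-11)(117)(333) = 1.31×10^-6 A.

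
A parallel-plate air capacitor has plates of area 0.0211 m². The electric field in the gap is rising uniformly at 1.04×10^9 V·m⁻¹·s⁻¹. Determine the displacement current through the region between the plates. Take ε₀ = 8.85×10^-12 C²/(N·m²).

1.94×10^-4 A

I_d = ε₀ A (dE/dt) = (8.85×10^-12)(0.0211 m²)(1.04×10^9) = 1.94×10^-4 A.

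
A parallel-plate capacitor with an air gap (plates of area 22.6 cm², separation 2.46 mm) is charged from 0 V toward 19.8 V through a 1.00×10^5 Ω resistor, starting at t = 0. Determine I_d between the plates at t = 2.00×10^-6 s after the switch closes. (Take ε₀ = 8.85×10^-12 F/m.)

1.69×10^-5 A

With C = ε₀A/d = (8.85×10^-12)(2.26×10^-3)/(2.46×10^-3) = 8.130×10^-12 F, the time constant is τ = RC = 8.130×10^-7 s, so t/τ = 2.460 and e^(−t/τ) = 0.08543.
I_d = I_cond = (V₀/R) e^(−t/τ) = (1.980×10^-4)(0.08543) = 1.69×10^-5 A.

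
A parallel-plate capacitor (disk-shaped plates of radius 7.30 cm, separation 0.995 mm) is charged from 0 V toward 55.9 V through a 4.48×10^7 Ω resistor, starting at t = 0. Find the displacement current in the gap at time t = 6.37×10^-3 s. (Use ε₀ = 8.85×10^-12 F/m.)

With C = ε₀A/d = (8.85×10^-12)(0.01674)/(9.95×10^-4) = 1.489×10^-10 F, the time constant is τ = RC = 6.671×10^-3 s, so t/τ = 0.9549 and e^(−t/τ) = 0.3849.
I_d = I_cond = (V₀/R) e^(−t/τ) = (1.248×10^-6)(0.3849) = 4.80×10^-7 A.

4.80×10^-7 A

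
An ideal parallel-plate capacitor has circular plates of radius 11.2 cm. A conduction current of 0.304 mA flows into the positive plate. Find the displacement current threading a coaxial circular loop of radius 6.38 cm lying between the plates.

9.86×10^-5 A

By continuity the displacement current in the gap matches the conduction current: I_d = 3.04×10^-4 A.
The field is uniform, so I_d,enc = I_d (r/R)² = (3.04×10^-4)(6.38/11.2)² = 9.86×10^-5 A.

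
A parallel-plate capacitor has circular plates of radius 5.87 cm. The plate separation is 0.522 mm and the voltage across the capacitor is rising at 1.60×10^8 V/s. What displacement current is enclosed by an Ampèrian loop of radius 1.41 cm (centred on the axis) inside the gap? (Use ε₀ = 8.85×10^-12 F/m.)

dE/dt = (dV/dt)/d = 3.065×10^11 V/(m·s); I_d = ε₀(πR²)(dE/dt) = (8.85×10^-12)(0.01082)(3.065×10^11) = 0.02935 A.
Through an area πr² the displacement current is I_d·(πr²/πR²) = I_d (r/R)² = 1.69×10^-3 A.

1.69×10^-3 A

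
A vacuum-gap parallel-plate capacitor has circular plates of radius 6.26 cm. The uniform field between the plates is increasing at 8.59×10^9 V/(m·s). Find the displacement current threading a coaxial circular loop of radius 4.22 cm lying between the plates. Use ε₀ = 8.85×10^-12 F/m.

4.25×10^-4 A

I_d = ε₀ dΦ_E/dt = ε₀ πR² (dE/dt) = (8.85×10^-12)(0.01231)(8.59×10^9) = 9.358×10^-4 A through the full plate area.
Through an area πr² the displacement current is I_d·(πr²/πR²) = I_d (r/R)² = 4.25×10^-4 A.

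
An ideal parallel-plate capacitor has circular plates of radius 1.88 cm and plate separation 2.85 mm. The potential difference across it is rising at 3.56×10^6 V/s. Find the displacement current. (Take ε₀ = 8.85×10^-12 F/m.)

The field between the plates is E = V/d, so dE/dt = (3.56×10^6)/(2.85×10^-3 m) = 1.249×10^9 V/(m·s).
I_d = ε₀ A (dE/dt) = (8.85×10^-12)(1.110×10^-3)(1.249×10^9) = 1.23×10^-5 A.

1.23×10^-5 A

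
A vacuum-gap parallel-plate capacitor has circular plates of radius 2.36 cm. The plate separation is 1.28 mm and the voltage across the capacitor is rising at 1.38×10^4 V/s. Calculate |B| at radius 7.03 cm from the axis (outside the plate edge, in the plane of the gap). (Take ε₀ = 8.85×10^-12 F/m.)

I_d = C dV/dt with C = ε₀πR²/d = 1.210×10^-11 F, so I_d = (1.210×10^-11)(1.38×10^4) = 1.670×10^-7 A.
Outside the plates the loop encloses all of I_d, so B·2πr = μ₀ I_d and B = 4.75×10^-13 T.

4.75×10^-13 T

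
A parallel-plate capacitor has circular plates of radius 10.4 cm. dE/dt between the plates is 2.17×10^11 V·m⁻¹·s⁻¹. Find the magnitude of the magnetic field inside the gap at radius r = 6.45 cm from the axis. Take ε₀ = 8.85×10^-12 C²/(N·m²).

Through the whole plate area (πR² = 0.03398 m²), I_d = ε₀ πR² dE/dt = 0.06526 A.
∮B·dl = μ₀ I_d,enc with I_d,enc = I_d r²/R² = 0.02510 A; so B = μ₀ I_d,enc/(2πr) = 7.78×10^-8 T.

7.78×10^-8 T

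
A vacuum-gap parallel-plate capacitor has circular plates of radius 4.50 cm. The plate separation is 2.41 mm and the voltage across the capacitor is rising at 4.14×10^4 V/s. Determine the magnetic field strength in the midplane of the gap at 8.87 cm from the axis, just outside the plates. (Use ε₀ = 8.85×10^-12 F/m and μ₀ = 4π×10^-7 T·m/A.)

dE/dt = (dV/dt)/d = 1.718×10^7 V/(m·s); I_d = ε₀(πR²)(dE/dt) = (8.85×10^-12)(6.362×10^-3)(1.718×10^7) = 9.673×10^-7 A.
With r > R the enclosed displacement current is the full I_d; B = μ₀ I_d / (2πr) = 2.18×10^-12 T.

2.18×10^-12 T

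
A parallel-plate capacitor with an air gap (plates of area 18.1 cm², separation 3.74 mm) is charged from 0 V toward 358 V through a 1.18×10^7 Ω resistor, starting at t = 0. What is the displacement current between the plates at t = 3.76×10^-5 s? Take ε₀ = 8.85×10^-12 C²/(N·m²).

C = ε₀A/d = (8.85×10^-12)(1.81×10^-3)/(3.74×10^-3) = 4.283×10^-12 F and τ = RC = 5.054×10^-5 s. I_d in the gap equals the RC charging current.
I_d(t) = (V₀/R) e^(−t/τ) = 3.034×10^-5 · e^(−0.7440) = 1.44×10^-5 A.

1.44×10^-5 A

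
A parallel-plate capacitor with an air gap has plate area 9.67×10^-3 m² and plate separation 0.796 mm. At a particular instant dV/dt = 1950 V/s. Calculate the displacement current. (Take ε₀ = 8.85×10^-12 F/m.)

2.10×10^-7 A

E = V/d so dE/dt = (dV/dt)/d = 2.450×10^6 V/(m·s), and I_d = ε₀ A dE/dt = (8.85×10^-12)(9.67×10^-3)(2.450×10^6) = 2.10×10^-7 A.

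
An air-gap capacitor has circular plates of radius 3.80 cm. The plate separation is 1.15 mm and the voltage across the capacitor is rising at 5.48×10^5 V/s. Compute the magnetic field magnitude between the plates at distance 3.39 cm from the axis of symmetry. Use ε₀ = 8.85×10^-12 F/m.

dE/dt = (dV/dt)/d = 4.765×10^8 V/(m·s); I_d = ε₀(πR²)(dE/dt) = (8.85×10^-12)(4.536×10^-3)(4.765×10^8) = 1.913×10^-5 A.
∮B·dl = μ₀ I_d,enc with I_d,enc = I_d r²/R² = 1.522×10^-5 A; so B = μ₀ I_d,enc/(2πr) = 8.98×10^-11 T.

8.98×10^-11 T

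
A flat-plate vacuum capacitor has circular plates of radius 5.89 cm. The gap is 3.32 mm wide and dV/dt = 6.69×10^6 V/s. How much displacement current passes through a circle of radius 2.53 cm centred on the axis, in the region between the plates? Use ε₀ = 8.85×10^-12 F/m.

3.59×10^-5 A

I_d = C dV/dt with C = ε₀πR²/d = 2.906×10^-11 F, so I_d = (2.906×10^-11)(6.69×10^6) = 1.944×10^-4 A.
Since J_d is uniform, the enclosed fraction is (r/R)² = 0.1845, giving I_d,enc = 3.59×10^-5 A.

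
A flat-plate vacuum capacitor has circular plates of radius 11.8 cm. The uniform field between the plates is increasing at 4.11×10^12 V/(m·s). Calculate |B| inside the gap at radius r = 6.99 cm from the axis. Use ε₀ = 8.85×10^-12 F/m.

I_d = ε₀ dΦ_E/dt = ε₀ πR² (dE/dt) = (8.85×10^-12)(0.04374)(4.11×10^12) = 1.591 A through the full plate area.
For r < R the Ampère–Maxwell law gives B(2πr) = μ₀ I_d (r²/R²), so B = μ₀ I_d r/(2πR²) = (4π×10^-7)(1.591)(0.0699)/(2π·0.118²) = 1.60×10^-6 T.

1.60×10^-6 T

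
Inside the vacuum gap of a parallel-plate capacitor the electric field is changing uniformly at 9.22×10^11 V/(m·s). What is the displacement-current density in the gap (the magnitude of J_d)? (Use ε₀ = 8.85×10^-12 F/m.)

J_d = ε₀ dE/dt = (8.85×10^-12)(9.22×10^11) = 8.16 A/m².

8.16 A/m²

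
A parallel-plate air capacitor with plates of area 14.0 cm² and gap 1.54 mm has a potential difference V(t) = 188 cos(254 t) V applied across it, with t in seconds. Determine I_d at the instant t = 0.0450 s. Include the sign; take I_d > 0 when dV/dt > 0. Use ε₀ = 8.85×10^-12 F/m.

dV/dt = (188)(254)·−sin(11.43) = 4.332×10^4 V/s.
I_d = C dV/dt with C = ε₀A/d = (8.85×10^-12)(1.40×10^-3)/(1.54×10^-3) = 8.045×10^-12 F, so I_d = (8.045×10^-12)(4.332×10^4) = 3.49×10^-7 A.

3.49×10^-7 A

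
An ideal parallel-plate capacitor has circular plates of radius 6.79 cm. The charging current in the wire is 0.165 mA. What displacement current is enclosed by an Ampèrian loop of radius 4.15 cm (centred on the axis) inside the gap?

6.16×10^-5 A

Between the plates the displacement current equals the wire current: I_d = 0.165 mA = 1.65×10^-4 A.
Since J_d is uniform, the enclosed fraction is (r/R)² = 0.3736, giving I_d,enc = 6.16×10^-5 A.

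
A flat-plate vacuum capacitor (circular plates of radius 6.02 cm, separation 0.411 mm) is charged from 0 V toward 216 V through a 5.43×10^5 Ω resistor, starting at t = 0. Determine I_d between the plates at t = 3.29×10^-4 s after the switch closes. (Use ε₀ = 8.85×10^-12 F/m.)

3.36×10^-5 A

C = ε₀A/d = (8.85×10^-12)(0.01139)/(4.11×10^-4) = 2.453×10^-10 F and τ = RC = 1.332×10^-4 s. I_d in the gap equals the RC charging current.
I_d(t) = (V₀/R) e^(−t/τ) = 3.978×10^-4 · e^(−2.470) = 3.36×10^-5 A.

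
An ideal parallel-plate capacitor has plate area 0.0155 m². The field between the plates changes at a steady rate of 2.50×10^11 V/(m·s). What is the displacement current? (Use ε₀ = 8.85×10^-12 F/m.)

0.0343 A

With a uniform field, Φ_E = EA, so I_d = ε₀ A dE/dt = 0.0343 A.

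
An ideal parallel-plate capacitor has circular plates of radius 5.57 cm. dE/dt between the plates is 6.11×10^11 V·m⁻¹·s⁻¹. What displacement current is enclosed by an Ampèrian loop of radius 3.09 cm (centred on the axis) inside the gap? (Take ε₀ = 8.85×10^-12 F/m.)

0.0162 A

Through the whole plate area (πR² = 9.747×10^-3 m²), I_d = ε₀ πR² dE/dt = 0.05271 A.
Through an area πr² the displacement current is I_d·(πr²/πR²) = I_d (r/R)² = 0.0162 A.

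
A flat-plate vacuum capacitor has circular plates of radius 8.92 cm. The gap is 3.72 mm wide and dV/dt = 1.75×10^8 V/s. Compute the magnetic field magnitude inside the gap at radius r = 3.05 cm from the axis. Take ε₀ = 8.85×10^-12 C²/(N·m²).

I_d = C dV/dt with C = ε₀πR²/d = 5.948×10^-11 F, so I_d = (5.948×10^-11)(1.75×10^8) = 0.01041 A.
An Ampèrian loop of radius r encloses a fraction (r/R)² of I_d. Then B·2πr = μ₀ I_d (r/R)², giving B = μ₀ I_d r/(2πR²) = 7.98×10^-9 T.

7.98×10^-9 T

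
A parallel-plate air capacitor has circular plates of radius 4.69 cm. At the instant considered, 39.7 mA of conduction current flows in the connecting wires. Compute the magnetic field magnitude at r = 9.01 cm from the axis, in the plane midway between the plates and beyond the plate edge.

8.81×10^-8 T

No conduction current crosses the gap, so I_d there equals the 0.0397 A in the leads.
With r > R the enclosed displacement current is the full I_d; B = μ₀ I_d / (2πr) = 8.81×10^-8 T.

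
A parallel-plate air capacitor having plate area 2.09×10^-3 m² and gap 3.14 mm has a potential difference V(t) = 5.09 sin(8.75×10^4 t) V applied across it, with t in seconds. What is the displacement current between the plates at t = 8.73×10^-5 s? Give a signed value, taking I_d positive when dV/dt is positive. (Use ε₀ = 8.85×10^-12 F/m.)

C = ε₀A/d = (8.85×10^-12)(2.09×10^-3)/(3.14×10^-3) = 5.891×10^-12 F. dV/dt = V₀ω·cos(ωt); at ωt = 7.63875 rad this factor is 0.2136.
I_d = C dV/dt = (5.891×10^-12)(5.09)(8.75×10^4)(0.2136) = 5.60×10^-7 A.

5.60×10^-7 A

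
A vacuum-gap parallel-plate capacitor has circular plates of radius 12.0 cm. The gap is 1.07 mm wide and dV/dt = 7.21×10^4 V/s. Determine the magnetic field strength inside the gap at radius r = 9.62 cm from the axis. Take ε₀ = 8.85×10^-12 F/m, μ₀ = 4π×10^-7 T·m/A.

With E = V/d, dE/dt = 6.738×10^7 V/(m·s) and πR² = 0.04524 m², giving I_d = ε₀ πR² dE/dt = 2.698×10^-5 A.
For r < R the Ampère–Maxwell law gives B(2πr) = μ₀ I_d (r²/R²), so B = μ₀ I_d r/(2πR²) = (4π×10^-7)(2.698×10^-5)(0.0962)/(2π·0.120²) = 3.60×10^-11 T.

3.60×10^-11 T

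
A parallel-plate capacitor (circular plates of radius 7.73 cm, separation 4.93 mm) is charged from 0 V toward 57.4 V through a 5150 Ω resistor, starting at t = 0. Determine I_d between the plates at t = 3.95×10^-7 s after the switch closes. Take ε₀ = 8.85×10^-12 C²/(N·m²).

C = ε₀A/d = (8.85×10^-12)(0.01877)/(4.93×10^-3) = 3.369×10^-11 F, so τ = RC = 1.735×10^-7 s.
The conduction current is I(t) = (V₀/R) e^(−t/τ), and the displacement current between the plates equals it.
t/τ = 2.277; I_d = (57.4/5150) · e^(−2.277) = (0.01115)(0.1026) = 1.14×10^-3 A.

1.14×10^-3 A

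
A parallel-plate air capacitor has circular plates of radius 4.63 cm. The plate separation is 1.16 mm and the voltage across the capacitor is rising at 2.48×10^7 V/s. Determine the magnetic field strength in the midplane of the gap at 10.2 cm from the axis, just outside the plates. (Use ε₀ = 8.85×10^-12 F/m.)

2.50×10^-9 T

With E = V/d, dE/dt = 2.138×10^10 V/(m·s) and πR² = 6.735×10^-3 m², giving I_d = ε₀ πR² dE/dt = 1.274×10^-3 A.
With r > R the enclosed displacement current is the full I_d; B = μ₀ I_d / (2πr) = 2.50×10^-9 T.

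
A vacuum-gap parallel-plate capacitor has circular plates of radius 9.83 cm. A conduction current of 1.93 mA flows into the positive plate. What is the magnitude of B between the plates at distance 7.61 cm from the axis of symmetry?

3.04×10^-9 T

No conduction current crosses the gap, so I_d there equals the 1.93×10^-3 A in the leads.
For r < R the Ampère–Maxwell law gives B(2πr) = μ₀ I_d (r²/R²), so B = μ₀ I_d r/(2πR²) = (4π×10^-7)(1.93×10^-3)(0.0761)/(2π·0.0983²) = 3.04×10^-9 T.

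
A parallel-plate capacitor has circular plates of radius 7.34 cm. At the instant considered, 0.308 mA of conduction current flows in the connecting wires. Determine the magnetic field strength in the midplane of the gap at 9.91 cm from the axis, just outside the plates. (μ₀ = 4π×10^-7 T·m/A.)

6.22×10^-10 T

By continuity the displacement current in the gap matches the conduction current: I_d = 3.08×10^-4 A.
Outside the plates the loop encloses all of I_d, so B·2πr = μ₀ I_d and B = 6.22×10^-10 T.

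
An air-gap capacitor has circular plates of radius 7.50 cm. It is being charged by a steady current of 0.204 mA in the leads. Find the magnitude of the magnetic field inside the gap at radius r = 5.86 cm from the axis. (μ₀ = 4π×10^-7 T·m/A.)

4.25×10^-10 T

By continuity the displacement current in the gap matches the conduction current: I_d = 2.04×10^-4 A.
For r < R the Ampère–Maxwell law gives B(2πr) = μ₀ I_d (r²/R²), so B = μ₀ I_d r/(2πR²) = (4π×10^-7)(2.04×10^-4)(0.0586)/(2π·0.0750²) = 4.25×10^-10 T.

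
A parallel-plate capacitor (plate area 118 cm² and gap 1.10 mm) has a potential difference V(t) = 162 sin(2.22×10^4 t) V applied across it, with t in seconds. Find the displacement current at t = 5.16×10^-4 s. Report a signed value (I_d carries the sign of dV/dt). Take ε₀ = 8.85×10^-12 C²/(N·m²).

1.51×10^-4 A

dV/dt = (162)(2.22×10^4)·cos(11.4552) = 1.595×10^6 V/s.
I_d = C dV/dt with C = ε₀A/d = (8.85×10^-12)(0.0118)/(1.10×10^-3) = 9.494×10^-11 F, so I_d = (9.494×10^-11)(1.595×10^6) = 1.51×10^-4 A.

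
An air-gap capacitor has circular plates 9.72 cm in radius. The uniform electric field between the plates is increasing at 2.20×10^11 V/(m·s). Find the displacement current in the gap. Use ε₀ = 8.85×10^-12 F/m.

The displacement current is ε₀ times dΦ_E/dt = ε₀ A dE/dt = (8.85×10^-12)(0.02968)(2.20×10^11) = 0.0578 A.

0.0578 A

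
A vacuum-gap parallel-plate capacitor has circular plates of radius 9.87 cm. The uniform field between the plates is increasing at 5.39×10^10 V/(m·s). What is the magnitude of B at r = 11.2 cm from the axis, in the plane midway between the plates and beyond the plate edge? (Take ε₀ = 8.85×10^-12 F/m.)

Total displacement current: I_d = ε₀(πR²)(dE/dt) = (8.85×10^-12)(0.03060)(5.39×10^10) = 0.01460 A.
Outside the plates the loop encloses all of I_d, so B·2πr = μ₀ I_d and B = 2.61×10^-8 T.

2.61×10^-8 T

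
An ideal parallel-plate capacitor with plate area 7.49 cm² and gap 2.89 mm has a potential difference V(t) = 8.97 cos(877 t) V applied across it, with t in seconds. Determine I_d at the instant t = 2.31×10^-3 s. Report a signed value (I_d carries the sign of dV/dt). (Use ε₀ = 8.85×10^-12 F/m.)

-1.62×10^-8 A

dE/dt = (V₀ω/d)·−sin(ωt) with ωt = 2.02587 rad: (8.97)(877)(-0.8982)/(2.89×10^-3) = -2.445×10^6 V/(m·s).
I_d = ε₀ A dE/dt = (8.85×10^-12)(7.49×10^-4)(-2.445×10^6) = -1.62×10^-8 A.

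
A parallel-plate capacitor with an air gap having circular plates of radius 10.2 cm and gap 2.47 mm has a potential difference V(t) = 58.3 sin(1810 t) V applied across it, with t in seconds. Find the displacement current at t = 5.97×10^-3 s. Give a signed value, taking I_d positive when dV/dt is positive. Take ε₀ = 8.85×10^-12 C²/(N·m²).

dE/dt = (V₀ω/d)·cos(ωt) with ωt = 10.8057 rad: (58.3)(1810)(-0.1887)/(2.47×10^-3) = -8.062×10^6 V/(m·s).
I_d = ε₀ A dE/dt = (8.85×10^-12)(0.03269)(-8.062×10^6) = -2.33×10^-6 A.

-2.33×10^-6 A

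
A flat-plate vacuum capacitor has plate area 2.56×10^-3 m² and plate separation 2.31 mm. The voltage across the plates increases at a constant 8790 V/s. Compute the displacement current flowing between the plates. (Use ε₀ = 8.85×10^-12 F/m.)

E = V/d so dE/dt = (dV/dt)/d = 3.805×10^6 V/(m·s), and I_d = ε₀ A dE/dt = (8.85×10^-12)(2.56×10^-3)(3.805×10^6) = 8.62×10^-8 A.

8.62×10^-8 A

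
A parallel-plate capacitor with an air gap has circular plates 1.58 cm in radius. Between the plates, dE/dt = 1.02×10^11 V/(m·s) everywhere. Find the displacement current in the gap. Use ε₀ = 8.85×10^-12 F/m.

7.08×10^-4 A

The displacement current is ε₀ times dΦ_E/dt = ε₀ A dE/dt = (8.85×10^-12)(7.843×10^-4)(1.02×10^11) = 7.08×10^-4 A.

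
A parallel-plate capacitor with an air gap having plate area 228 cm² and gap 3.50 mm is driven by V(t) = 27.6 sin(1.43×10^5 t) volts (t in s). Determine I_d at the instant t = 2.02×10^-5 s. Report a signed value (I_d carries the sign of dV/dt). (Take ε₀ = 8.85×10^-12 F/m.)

dE/dt = (V₀ω/d)·cos(ωt) with ωt = 2.8886 rad: (27.6)(1.43×10^5)(-0.9682)/(3.50×10^-3) = -1.092×10^9 V/(m·s).
I_d = ε₀ A dE/dt = (8.85×10^-12)(0.0228)(-1.092×10^9) = -2.20×10^-4 A.

-2.20×10^-4 A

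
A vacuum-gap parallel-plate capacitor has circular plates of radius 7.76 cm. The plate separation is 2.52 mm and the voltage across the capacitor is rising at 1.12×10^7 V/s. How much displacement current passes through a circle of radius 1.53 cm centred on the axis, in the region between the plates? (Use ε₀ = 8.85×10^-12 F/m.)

dE/dt = (dV/dt)/d = 4.444×10^9 V/(m·s); I_d = ε₀(πR²)(dE/dt) = (8.85×10^-12)(0.01892)(4.444×10^9) = 7.441×10^-4 A.
Through an area πr² the displacement current is I_d·(πr²/πR²) = I_d (r/R)² = 2.89×10^-5 A.

2.89×10^-5 A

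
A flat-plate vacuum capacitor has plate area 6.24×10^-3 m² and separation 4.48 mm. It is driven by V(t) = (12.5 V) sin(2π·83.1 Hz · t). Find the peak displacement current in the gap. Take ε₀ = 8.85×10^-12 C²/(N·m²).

The displacement current equals the conduction current C dV/dt, which peaks at C V₀ ω.
With C = ε₀A/d = (8.85×10^-12)(6.24×10^-3)/(4.48×10^-3) = 1.233×10^-11 F and ω = 2πf = 522.1 rad/s, I_d,max = (1.233×10^-11)(12.5)(522.1) = 8.05×10^-8 A.

8.05×10^-8 A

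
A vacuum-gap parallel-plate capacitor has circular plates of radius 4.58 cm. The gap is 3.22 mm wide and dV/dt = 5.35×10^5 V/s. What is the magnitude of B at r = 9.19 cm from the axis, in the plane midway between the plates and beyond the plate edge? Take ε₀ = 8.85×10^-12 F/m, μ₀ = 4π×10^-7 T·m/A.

2.11×10^-11 T

I_d = C dV/dt with C = ε₀πR²/d = 1.811×10^-11 F, so I_d = (1.811×10^-11)(5.35×10^5) = 9.689×10^-6 A.
For r ≥ R the full I_d is enclosed: B = μ₀ I_d/(2πr) = (4π×10^-7)(9.689×10^-6)/(2π·0.0919) = 2.11×10^-11 T.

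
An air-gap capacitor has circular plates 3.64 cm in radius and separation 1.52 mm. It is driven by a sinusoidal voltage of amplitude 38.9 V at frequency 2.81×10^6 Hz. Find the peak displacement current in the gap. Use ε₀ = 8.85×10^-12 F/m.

0.0166 A

C = ε₀A/d = (8.85×10^-12)(4.162×10^-3)/(1.52×10^-3) = 2.423×10^-11 F; ω = 2πf = 1.766×10^7 rad/s.
I_d = C dV/dt, so |I_d|_max = C V₀ ω = (2.423×10^-11)(38.9)(1.766×10^7) = 0.0166 A.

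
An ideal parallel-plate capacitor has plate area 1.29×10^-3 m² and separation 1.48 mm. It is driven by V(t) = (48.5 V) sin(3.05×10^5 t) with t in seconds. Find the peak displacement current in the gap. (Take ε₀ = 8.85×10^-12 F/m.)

C = ε₀A/d = (8.85×10^-12)(1.29×10^-3)/(1.48×10^-3) = 7.714×10^-12 F; ω = 3.05×10^5 rad/s.
I_d = C dV/dt, so |I_d|_max = C V₀ ω = (7.714×10^-12)(48.5)(3.05×10^5) = 1.14×10^-4 A.

1.14×10^-4 A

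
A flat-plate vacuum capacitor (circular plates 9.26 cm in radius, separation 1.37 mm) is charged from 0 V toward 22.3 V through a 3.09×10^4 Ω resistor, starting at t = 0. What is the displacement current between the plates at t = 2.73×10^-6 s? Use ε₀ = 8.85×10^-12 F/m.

With C = ε₀A/d = (8.85×10^-12)(0.02694)/(1.37×10^-3) = 1.740×10^-10 F, the time constant is τ = RC = 5.377×10^-6 s, so t/τ = 0.5077 and e^(−t/τ) = 0.6019.
I_d = I_cond = (V₀/R) e^(−t/τ) = (7.217×10^-4)(0.6019) = 4.34×10^-4 A.

4.34×10^-4 A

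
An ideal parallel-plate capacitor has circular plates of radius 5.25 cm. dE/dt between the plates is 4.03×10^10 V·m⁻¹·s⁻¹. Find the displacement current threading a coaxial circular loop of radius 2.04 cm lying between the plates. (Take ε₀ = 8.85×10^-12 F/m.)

Through the whole plate area (πR² = 8.659×10^-3 m²), I_d = ε₀ πR² dE/dt = 3.088×10^-3 A.
Since J_d is uniform, the enclosed fraction is (r/R)² = 0.1510, giving I_d,enc = 4.66×10^-4 A.

4.66×10^-4 A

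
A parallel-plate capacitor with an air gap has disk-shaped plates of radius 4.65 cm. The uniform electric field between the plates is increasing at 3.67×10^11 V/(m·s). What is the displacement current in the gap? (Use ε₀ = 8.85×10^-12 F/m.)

0.0221 A

The displacement current is ε₀ times dΦ_E/dt = ε₀ A dE/dt = (8.85×10^-12)(6.793×10^-3)(3.67×10^11) = 0.0221 A.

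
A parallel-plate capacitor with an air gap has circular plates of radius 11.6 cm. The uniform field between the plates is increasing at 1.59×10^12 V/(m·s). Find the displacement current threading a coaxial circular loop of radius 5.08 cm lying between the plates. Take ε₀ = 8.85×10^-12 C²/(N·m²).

Total displacement current: I_d = ε₀(πR²)(dE/dt) = (8.85×10^-12)(0.04227)(1.59×10^12) = 0.5948 A.
The field is uniform, so I_d,enc = I_d (r/R)² = (0.5948)(5.08/11.6)² = 0.114 A.

0.114 A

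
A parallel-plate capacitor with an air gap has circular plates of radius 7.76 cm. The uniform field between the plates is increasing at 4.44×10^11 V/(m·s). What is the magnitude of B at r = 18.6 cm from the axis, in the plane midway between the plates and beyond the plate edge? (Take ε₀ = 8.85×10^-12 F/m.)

7.99×10^-8 T

Through the whole plate area (πR² = 0.01892 m²), I_d = ε₀ πR² dE/dt = 0.07434 A.
For r ≥ R the full I_d is enclosed: B = μ₀ I_d/(2πr) = (4π×10^-7)(0.07434)/(2π·0.186) = 7.99×10^-8 T.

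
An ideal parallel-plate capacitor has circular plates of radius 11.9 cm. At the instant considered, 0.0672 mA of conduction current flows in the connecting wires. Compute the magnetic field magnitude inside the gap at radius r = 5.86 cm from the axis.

Between the plates the displacement current equals the wire current: I_d = 0.0672 mA = 6.72×10^-5 A.
∮B·dl = μ₀ I_d,enc with I_d,enc = I_d r²/R² = 1.630×10^-5 A; so B = μ₀ I_d,enc/(2πr) = 5.56×10^-11 T.

5.56×10^-11 T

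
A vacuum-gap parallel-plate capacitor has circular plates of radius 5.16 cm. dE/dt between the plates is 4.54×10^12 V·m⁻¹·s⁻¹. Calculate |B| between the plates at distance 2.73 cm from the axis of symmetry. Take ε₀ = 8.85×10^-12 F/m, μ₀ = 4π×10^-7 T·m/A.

I_d = ε₀ dΦ_E/dt = ε₀ πR² (dE/dt) = (8.85×10^-12)(8.365×10^-3)(4.54×10^12) = 0.3361 A through the full plate area.
An Ampèrian loop of radius r encloses a fraction (r/R)² of I_d. Then B·2πr = μ₀ I_d (r/R)², giving B = μ₀ I_d r/(2πR²) = 6.89×10^-7 T.

6.89×10^-7 T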